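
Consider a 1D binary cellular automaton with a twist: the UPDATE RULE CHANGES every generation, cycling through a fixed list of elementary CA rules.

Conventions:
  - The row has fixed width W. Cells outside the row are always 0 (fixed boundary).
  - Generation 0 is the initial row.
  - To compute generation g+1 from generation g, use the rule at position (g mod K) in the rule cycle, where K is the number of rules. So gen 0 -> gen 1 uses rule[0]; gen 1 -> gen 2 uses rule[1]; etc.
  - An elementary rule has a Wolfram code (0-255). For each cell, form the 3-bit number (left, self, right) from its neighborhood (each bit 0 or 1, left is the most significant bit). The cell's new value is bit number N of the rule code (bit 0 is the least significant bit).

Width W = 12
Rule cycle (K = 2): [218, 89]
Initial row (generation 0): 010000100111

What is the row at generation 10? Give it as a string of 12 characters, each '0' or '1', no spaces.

Gen 0: 010000100111
Gen 1 (rule 218): 101001011111
Gen 2 (rule 89): 000100010001
Gen 3 (rule 218): 001010101010
Gen 4 (rule 89): 100000000001
Gen 5 (rule 218): 010000000010
Gen 6 (rule 89): 001111111001
Gen 7 (rule 218): 011111111110
Gen 8 (rule 89): 010000000011
Gen 9 (rule 218): 101000000111
Gen 10 (rule 89): 000111110101

Answer: 000111110101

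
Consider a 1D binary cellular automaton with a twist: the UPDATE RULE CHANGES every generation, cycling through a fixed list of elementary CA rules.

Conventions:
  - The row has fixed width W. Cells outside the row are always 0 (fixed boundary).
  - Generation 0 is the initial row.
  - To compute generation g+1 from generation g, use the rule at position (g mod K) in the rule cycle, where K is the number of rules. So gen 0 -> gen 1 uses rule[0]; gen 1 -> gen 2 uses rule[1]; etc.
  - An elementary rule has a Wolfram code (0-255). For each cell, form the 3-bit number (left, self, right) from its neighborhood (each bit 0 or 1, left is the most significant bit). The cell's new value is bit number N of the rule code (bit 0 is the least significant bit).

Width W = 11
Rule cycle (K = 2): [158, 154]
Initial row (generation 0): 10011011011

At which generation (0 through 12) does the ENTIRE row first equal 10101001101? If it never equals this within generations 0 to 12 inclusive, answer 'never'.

Answer: 11

Derivation:
Gen 0: 10011011011
Gen 1 (rule 158): 11110010010
Gen 2 (rule 154): 11101101101
Gen 3 (rule 158): 11001001001
Gen 4 (rule 154): 10110110110
Gen 5 (rule 158): 10100100101
Gen 6 (rule 154): 00011011000
Gen 7 (rule 158): 00110010100
Gen 8 (rule 154): 01101100010
Gen 9 (rule 158): 11001010111
Gen 10 (rule 154): 10110000110
Gen 11 (rule 158): 10101001101
Gen 12 (rule 154): 00000111000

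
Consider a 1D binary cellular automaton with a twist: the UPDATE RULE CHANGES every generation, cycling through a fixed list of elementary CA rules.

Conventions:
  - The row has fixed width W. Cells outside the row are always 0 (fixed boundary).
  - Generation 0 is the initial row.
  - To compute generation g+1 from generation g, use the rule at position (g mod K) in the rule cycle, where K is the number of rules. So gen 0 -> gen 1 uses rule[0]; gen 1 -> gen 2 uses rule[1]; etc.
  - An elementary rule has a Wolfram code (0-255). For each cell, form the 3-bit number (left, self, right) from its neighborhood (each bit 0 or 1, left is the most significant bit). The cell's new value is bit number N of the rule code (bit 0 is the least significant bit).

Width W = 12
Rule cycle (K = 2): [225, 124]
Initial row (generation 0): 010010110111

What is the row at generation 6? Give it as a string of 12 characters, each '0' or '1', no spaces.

Gen 0: 010010110111
Gen 1 (rule 225): 000001011011
Gen 2 (rule 124): 000001111111
Gen 3 (rule 225): 111100111111
Gen 4 (rule 124): 100110100001
Gen 5 (rule 225): 000011001100
Gen 6 (rule 124): 000011101110

Answer: 000011101110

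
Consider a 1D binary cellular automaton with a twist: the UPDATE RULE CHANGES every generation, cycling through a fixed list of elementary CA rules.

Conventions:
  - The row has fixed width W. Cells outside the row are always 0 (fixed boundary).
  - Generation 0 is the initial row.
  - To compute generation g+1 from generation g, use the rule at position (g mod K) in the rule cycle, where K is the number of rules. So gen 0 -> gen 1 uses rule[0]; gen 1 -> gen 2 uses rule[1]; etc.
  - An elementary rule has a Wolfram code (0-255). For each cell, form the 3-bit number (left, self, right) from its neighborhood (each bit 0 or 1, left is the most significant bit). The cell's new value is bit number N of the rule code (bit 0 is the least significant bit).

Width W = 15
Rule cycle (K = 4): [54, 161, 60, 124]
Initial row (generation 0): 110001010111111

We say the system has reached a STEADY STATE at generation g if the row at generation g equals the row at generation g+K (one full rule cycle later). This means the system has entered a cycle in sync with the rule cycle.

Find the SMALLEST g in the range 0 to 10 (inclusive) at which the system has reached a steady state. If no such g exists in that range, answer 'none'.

Gen 0: 110001010111111
Gen 1 (rule 54): 001011111000000
Gen 2 (rule 161): 100101110011111
Gen 3 (rule 60): 110111001010000
Gen 4 (rule 124): 111101101111000
Gen 5 (rule 54): 000010010000100
Gen 6 (rule 161): 111000000110001
Gen 7 (rule 60): 100100000101001
Gen 8 (rule 124): 110110000111101
Gen 9 (rule 54): 001001001000011
Gen 10 (rule 161): 100000000011000
Gen 11 (rule 60): 110000000010100
Gen 12 (rule 124): 111000000011110
Gen 13 (rule 54): 000100000100001
Gen 14 (rule 161): 110001110001100

Answer: none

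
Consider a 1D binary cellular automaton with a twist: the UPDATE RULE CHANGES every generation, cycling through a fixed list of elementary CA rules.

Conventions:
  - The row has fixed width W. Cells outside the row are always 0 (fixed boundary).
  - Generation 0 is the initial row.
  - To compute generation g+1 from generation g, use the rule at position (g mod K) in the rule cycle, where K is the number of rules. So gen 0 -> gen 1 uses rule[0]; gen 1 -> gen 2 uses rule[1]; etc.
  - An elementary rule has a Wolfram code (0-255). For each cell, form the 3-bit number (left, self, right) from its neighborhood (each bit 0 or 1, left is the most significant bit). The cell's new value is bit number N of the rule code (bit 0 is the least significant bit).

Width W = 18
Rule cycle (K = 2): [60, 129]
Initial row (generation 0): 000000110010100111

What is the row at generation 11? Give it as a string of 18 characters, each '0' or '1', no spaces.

Gen 0: 000000110010100111
Gen 1 (rule 60): 000000101011110100
Gen 2 (rule 129): 111110000001100001
Gen 3 (rule 60): 100001000001010001
Gen 4 (rule 129): 001100011100000100
Gen 5 (rule 60): 001010010010000110
Gen 6 (rule 129): 100000000000110000
Gen 7 (rule 60): 110000000000101000
Gen 8 (rule 129): 000111111110000011
Gen 9 (rule 60): 000100000001000010
Gen 10 (rule 129): 110001111100011000
Gen 11 (rule 60): 101001000010010100

Answer: 101001000010010100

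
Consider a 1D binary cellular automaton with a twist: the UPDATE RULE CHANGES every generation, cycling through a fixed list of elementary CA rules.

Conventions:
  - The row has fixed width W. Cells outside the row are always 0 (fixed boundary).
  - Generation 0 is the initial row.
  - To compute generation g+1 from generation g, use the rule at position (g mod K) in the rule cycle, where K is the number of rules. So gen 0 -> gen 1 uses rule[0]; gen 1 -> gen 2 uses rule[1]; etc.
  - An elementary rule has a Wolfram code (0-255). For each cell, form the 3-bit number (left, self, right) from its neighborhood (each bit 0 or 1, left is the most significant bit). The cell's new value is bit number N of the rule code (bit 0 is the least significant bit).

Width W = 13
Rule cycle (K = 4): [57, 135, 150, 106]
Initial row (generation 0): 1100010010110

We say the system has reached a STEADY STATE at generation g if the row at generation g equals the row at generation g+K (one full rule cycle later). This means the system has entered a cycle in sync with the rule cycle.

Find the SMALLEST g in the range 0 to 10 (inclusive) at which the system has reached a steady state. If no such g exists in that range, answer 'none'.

Gen 0: 1100010010110
Gen 1 (rule 57): 1011001001101
Gen 2 (rule 135): 1000011010001
Gen 3 (rule 150): 1100100011011
Gen 4 (rule 106): 1101000111111
Gen 5 (rule 57): 1010110100000
Gen 6 (rule 135): 1010000101111
Gen 7 (rule 150): 1011001100110
Gen 8 (rule 106): 0111011101110
Gen 9 (rule 57): 0100110011001
Gen 10 (rule 135): 1101000100011
Gen 11 (rule 150): 0001101110100
Gen 12 (rule 106): 0011111011000
Gen 13 (rule 57): 1010000110111
Gen 14 (rule 135): 1010111000010

Answer: none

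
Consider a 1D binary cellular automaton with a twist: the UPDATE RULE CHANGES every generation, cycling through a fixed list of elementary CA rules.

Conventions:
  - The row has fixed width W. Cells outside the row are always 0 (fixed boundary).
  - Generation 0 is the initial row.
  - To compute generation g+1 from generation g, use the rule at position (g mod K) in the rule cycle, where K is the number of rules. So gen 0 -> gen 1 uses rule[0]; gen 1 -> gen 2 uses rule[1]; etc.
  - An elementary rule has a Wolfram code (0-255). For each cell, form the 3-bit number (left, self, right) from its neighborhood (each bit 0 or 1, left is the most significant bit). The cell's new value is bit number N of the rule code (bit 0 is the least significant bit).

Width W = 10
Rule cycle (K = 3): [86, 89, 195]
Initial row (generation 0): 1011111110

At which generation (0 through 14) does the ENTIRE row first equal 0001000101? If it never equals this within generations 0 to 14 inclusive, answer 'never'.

Gen 0: 1011111110
Gen 1 (rule 86): 1000000011
Gen 2 (rule 89): 0111111011
Gen 3 (rule 195): 1011111001
Gen 4 (rule 86): 1000001111
Gen 5 (rule 89): 0111101001
Gen 6 (rule 195): 1011100010
Gen 7 (rule 86): 1000110111
Gen 8 (rule 89): 0110110101
Gen 9 (rule 195): 1010010000
Gen 10 (rule 86): 1011111000
Gen 11 (rule 89): 0010001111
Gen 12 (rule 195): 1100110111
Gen 13 (rule 86): 0111010001
Gen 14 (rule 89): 0101001100

Answer: never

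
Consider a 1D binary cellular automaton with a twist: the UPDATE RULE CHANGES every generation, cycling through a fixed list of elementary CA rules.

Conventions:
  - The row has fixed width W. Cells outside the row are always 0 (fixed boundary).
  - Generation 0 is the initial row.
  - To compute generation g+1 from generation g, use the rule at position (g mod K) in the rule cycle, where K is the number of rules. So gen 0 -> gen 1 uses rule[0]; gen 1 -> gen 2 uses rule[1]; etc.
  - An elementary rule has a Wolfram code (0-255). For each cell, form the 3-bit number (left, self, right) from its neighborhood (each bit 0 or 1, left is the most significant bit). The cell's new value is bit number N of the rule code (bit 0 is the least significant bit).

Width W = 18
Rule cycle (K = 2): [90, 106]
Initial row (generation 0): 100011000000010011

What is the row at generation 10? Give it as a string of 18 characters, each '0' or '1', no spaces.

Answer: 100011100010110010

Derivation:
Gen 0: 100011000000010011
Gen 1 (rule 90): 010111100000101111
Gen 2 (rule 106): 101100100001011001
Gen 3 (rule 90): 001111010010011110
Gen 4 (rule 106): 011001100100110010
Gen 5 (rule 90): 111111111011111101
Gen 6 (rule 106): 100000001110000110
Gen 7 (rule 90): 010000011011001111
Gen 8 (rule 106): 100000111111011001
Gen 9 (rule 90): 010001100001011110
Gen 10 (rule 106): 100011100010110010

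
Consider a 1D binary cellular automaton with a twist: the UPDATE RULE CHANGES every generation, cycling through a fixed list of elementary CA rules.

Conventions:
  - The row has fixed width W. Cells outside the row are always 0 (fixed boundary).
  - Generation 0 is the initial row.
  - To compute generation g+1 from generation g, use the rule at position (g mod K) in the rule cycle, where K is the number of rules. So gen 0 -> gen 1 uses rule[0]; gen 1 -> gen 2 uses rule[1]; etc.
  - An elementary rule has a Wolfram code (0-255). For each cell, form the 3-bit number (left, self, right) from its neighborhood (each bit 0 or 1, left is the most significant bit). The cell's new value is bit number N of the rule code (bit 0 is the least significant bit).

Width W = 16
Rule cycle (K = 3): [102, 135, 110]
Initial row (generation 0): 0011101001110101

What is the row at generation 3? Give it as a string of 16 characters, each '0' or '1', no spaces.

Gen 0: 0011101001110101
Gen 1 (rule 102): 0100111010011111
Gen 2 (rule 135): 1101010010101110
Gen 3 (rule 110): 1111110111111010

Answer: 1111110111111010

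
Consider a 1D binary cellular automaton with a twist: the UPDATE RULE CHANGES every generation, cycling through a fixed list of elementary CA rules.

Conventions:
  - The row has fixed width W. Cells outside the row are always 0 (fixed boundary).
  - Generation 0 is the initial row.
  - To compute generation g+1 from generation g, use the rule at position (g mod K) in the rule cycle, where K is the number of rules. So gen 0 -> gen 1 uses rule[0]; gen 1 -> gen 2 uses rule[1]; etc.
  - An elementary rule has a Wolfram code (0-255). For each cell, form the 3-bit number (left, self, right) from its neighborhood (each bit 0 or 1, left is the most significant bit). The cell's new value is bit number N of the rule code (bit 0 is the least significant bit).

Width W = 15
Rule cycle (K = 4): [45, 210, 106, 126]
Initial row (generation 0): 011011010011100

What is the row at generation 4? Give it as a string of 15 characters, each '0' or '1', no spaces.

Gen 0: 011011010011100
Gen 1 (rule 45): 010110110010001
Gen 2 (rule 210): 100010011101010
Gen 3 (rule 106): 000100110110100
Gen 4 (rule 126): 001111111111110

Answer: 001111111111110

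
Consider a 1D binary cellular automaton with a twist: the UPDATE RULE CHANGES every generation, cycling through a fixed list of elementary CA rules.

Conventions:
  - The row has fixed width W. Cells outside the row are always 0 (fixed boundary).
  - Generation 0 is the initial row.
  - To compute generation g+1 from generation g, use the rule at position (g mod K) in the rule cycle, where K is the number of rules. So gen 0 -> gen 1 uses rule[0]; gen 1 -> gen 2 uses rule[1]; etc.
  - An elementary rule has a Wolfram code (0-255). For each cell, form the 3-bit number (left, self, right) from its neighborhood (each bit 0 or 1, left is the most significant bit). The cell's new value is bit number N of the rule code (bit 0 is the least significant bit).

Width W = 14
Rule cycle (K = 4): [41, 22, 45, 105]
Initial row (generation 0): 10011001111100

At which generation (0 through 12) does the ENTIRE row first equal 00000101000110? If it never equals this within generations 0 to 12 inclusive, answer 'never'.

Gen 0: 10011001111100
Gen 1 (rule 41): 00010001000001
Gen 2 (rule 22): 00111011100011
Gen 3 (rule 45): 10100110001010
Gen 4 (rule 105): 01000110100100
Gen 5 (rule 41): 00010101000001
Gen 6 (rule 22): 00110101100011
Gen 7 (rule 45): 10101111001010
Gen 8 (rule 105): 01011001000100
Gen 9 (rule 41): 00110000010001
Gen 10 (rule 22): 01001000111011
Gen 11 (rule 45): 01001010100110
Gen 12 (rule 105): 00000101000110

Answer: 12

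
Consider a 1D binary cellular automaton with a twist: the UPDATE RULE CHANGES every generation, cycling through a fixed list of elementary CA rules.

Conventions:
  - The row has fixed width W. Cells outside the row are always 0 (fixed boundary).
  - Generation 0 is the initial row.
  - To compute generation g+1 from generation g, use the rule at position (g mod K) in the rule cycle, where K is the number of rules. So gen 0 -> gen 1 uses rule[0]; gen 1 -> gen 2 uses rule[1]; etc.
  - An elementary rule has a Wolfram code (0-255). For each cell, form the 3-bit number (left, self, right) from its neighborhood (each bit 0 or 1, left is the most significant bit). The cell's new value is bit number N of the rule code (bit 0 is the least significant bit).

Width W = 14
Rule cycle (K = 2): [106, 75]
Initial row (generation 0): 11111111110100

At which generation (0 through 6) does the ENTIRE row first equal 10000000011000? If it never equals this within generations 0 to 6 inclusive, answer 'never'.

Answer: 1

Derivation:
Gen 0: 11111111110100
Gen 1 (rule 106): 10000000011000
Gen 2 (rule 75): 00111111111011
Gen 3 (rule 106): 01100000001111
Gen 4 (rule 75): 11101111111001
Gen 5 (rule 106): 10111000001010
Gen 6 (rule 75): 00101011110000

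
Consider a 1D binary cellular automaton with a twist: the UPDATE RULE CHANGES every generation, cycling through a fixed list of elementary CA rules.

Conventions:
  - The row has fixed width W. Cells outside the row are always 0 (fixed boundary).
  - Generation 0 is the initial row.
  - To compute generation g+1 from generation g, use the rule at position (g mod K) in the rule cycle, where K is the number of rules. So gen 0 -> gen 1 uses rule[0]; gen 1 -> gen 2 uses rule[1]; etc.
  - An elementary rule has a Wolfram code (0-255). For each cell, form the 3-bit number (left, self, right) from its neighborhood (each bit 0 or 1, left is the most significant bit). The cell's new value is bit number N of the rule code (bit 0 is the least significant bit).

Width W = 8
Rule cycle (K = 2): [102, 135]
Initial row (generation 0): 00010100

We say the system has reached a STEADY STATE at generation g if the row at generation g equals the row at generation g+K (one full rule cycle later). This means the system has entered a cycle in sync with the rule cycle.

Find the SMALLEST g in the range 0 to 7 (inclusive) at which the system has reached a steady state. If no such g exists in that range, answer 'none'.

Answer: none

Derivation:
Gen 0: 00010100
Gen 1 (rule 102): 00111100
Gen 2 (rule 135): 11011001
Gen 3 (rule 102): 01101011
Gen 4 (rule 135): 10001000
Gen 5 (rule 102): 10011000
Gen 6 (rule 135): 10100011
Gen 7 (rule 102): 11100101
Gen 8 (rule 135): 01001101
Gen 9 (rule 102): 11010111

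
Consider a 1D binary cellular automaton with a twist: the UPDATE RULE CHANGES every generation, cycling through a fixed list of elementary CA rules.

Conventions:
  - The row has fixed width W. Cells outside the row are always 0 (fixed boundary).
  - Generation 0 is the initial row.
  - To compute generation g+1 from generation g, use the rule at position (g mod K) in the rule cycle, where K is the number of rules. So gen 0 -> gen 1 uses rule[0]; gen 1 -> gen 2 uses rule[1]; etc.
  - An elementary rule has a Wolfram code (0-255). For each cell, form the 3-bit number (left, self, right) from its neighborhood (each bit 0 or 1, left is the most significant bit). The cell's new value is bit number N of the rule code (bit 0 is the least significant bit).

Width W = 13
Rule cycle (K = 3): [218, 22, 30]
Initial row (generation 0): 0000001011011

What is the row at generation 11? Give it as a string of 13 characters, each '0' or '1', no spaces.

Gen 0: 0000001011011
Gen 1 (rule 218): 0000010011011
Gen 2 (rule 22): 0000111100000
Gen 3 (rule 30): 0001100010000
Gen 4 (rule 218): 0011110101000
Gen 5 (rule 22): 0100000101100
Gen 6 (rule 30): 1110001101010
Gen 7 (rule 218): 1111011100001
Gen 8 (rule 22): 0000000010011
Gen 9 (rule 30): 0000000111110
Gen 10 (rule 218): 0000001111111
Gen 11 (rule 22): 0000010000000

Answer: 0000010000000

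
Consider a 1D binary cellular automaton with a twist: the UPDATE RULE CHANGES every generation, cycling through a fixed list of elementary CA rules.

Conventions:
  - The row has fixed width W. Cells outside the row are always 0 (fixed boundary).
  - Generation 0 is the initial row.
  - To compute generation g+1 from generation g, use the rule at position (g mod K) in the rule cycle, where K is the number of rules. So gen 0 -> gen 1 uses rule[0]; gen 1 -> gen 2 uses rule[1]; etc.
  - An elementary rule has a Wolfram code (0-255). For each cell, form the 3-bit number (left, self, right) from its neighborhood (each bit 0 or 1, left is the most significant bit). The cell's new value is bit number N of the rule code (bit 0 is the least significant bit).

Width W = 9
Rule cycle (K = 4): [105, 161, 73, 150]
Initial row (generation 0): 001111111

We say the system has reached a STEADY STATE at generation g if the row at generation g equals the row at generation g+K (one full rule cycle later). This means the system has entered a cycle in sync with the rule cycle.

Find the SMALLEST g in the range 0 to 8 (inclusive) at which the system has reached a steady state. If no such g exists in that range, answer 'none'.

Gen 0: 001111111
Gen 1 (rule 105): 101000001
Gen 2 (rule 161): 010011100
Gen 3 (rule 73): 000010101
Gen 4 (rule 150): 000110101
Gen 5 (rule 105): 110111010
Gen 6 (rule 161): 001010100
Gen 7 (rule 73): 100000001
Gen 8 (rule 150): 110000011
Gen 9 (rule 105): 110111011
Gen 10 (rule 161): 001010100
Gen 11 (rule 73): 100000001
Gen 12 (rule 150): 110000011

Answer: 6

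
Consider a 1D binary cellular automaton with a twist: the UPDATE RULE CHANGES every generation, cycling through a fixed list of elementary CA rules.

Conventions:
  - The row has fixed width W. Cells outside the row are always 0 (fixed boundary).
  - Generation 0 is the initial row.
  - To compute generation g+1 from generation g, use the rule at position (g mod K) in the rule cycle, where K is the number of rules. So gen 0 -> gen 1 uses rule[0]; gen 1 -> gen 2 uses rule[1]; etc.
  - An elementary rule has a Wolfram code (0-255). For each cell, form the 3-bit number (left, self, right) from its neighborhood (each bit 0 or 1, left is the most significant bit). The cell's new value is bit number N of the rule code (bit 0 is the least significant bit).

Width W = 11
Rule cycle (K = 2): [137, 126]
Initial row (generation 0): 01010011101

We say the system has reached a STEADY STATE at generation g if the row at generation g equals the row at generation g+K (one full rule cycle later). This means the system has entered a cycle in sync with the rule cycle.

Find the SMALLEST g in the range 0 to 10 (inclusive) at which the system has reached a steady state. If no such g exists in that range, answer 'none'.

Answer: none

Derivation:
Gen 0: 01010011101
Gen 1 (rule 137): 00000011000
Gen 2 (rule 126): 00000111100
Gen 3 (rule 137): 11110111001
Gen 4 (rule 126): 10011101111
Gen 5 (rule 137): 00011001110
Gen 6 (rule 126): 00111111011
Gen 7 (rule 137): 10111110010
Gen 8 (rule 126): 11100011111
Gen 9 (rule 137): 11001011110
Gen 10 (rule 126): 11111110011
Gen 11 (rule 137): 11111100010
Gen 12 (rule 126): 10000110111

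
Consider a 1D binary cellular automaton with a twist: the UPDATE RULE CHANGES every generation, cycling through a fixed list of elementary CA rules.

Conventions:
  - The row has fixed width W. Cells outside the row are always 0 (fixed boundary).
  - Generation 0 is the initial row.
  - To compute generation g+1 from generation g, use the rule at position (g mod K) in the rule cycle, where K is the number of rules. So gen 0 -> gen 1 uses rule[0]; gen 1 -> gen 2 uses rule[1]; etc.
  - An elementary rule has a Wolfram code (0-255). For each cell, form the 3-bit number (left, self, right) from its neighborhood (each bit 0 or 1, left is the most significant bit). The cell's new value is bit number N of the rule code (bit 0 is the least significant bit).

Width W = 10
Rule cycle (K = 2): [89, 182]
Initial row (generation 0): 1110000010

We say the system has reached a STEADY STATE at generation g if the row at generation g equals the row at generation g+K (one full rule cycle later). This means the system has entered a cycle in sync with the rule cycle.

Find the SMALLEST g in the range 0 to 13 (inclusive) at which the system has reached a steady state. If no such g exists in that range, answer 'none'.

Answer: none

Derivation:
Gen 0: 1110000010
Gen 1 (rule 89): 1011111001
Gen 2 (rule 182): 1101110111
Gen 3 (rule 89): 1101010101
Gen 4 (rule 182): 0011111111
Gen 5 (rule 89): 1010000001
Gen 6 (rule 182): 1111000011
Gen 7 (rule 89): 1001111011
Gen 8 (rule 182): 1110110100
Gen 9 (rule 89): 1010110011
Gen 10 (rule 182): 1111001100
Gen 11 (rule 89): 1001101111
Gen 12 (rule 182): 1110010110
Gen 13 (rule 89): 1011000111
Gen 14 (rule 182): 1100101010
Gen 15 (rule 89): 1110000001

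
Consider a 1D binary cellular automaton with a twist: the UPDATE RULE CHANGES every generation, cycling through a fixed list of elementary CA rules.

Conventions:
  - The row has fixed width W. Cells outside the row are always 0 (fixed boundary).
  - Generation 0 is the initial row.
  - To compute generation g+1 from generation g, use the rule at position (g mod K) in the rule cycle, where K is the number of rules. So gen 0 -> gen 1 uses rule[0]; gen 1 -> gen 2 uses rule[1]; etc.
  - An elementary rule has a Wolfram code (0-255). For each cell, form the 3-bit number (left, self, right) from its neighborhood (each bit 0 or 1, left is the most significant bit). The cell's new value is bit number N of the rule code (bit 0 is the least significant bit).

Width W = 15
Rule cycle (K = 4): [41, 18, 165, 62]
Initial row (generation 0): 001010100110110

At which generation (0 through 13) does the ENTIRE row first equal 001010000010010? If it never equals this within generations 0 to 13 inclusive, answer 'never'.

Answer: 10

Derivation:
Gen 0: 001010100110110
Gen 1 (rule 41): 100101000101100
Gen 2 (rule 18): 011000101000010
Gen 3 (rule 165): 000010111011010
Gen 4 (rule 62): 000111100110111
Gen 5 (rule 41): 110100000101100
Gen 6 (rule 18): 000010001000010
Gen 7 (rule 165): 111010101011010
Gen 8 (rule 62): 100111111110111
Gen 9 (rule 41): 000100000001100
Gen 10 (rule 18): 001010000010010
Gen 11 (rule 165): 101110111010010
Gen 12 (rule 62): 111001100111111
Gen 13 (rule 41): 100001000100000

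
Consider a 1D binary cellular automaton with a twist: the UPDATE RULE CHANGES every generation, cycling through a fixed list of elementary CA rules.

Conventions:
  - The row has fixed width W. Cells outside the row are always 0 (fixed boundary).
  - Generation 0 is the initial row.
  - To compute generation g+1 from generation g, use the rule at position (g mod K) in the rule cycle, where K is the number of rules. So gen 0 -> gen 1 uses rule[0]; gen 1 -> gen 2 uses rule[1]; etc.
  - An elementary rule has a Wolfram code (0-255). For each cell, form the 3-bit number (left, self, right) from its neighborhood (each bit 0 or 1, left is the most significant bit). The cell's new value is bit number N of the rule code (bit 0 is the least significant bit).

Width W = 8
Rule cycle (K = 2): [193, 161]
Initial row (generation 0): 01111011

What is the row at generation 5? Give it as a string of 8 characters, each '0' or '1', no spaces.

Gen 0: 01111011
Gen 1 (rule 193): 00111001
Gen 2 (rule 161): 10010000
Gen 3 (rule 193): 00000111
Gen 4 (rule 161): 11110010
Gen 5 (rule 193): 01110000

Answer: 01110000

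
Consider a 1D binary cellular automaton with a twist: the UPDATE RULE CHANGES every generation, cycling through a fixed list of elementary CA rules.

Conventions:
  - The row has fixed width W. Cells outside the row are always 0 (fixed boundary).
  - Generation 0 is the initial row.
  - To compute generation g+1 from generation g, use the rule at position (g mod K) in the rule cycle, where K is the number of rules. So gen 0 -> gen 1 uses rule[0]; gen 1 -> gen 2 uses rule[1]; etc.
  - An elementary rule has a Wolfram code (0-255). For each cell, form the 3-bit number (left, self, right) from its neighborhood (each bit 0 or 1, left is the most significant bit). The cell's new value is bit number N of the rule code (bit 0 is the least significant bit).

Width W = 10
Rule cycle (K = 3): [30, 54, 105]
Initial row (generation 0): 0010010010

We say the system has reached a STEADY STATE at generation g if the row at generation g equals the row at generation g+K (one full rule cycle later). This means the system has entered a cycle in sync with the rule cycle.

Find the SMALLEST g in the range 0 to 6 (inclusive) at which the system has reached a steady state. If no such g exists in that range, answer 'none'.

Answer: none

Derivation:
Gen 0: 0010010010
Gen 1 (rule 30): 0111111111
Gen 2 (rule 54): 1000000000
Gen 3 (rule 105): 0011111111
Gen 4 (rule 30): 0110000000
Gen 5 (rule 54): 1001000000
Gen 6 (rule 105): 0000011111
Gen 7 (rule 30): 0000110000
Gen 8 (rule 54): 0001001000
Gen 9 (rule 105): 1100000011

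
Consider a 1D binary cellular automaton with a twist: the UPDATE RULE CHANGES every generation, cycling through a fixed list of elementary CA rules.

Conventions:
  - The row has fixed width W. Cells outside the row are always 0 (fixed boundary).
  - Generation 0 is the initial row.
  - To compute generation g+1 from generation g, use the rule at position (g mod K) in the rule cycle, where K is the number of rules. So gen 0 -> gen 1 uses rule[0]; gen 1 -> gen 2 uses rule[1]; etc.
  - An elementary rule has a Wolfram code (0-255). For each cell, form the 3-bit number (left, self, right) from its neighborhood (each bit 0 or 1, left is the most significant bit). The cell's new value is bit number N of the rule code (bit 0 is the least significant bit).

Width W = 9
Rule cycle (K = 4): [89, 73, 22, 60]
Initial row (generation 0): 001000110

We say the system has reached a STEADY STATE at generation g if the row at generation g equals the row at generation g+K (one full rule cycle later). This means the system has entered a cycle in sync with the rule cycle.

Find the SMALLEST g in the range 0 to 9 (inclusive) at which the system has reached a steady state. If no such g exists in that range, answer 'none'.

Gen 0: 001000110
Gen 1 (rule 89): 100110111
Gen 2 (rule 73): 000110101
Gen 3 (rule 22): 001000101
Gen 4 (rule 60): 001100111
Gen 5 (rule 89): 101110101
Gen 6 (rule 73): 001010000
Gen 7 (rule 22): 011011000
Gen 8 (rule 60): 010110100
Gen 9 (rule 89): 000110011
Gen 10 (rule 73): 110110011
Gen 11 (rule 22): 000001100
Gen 12 (rule 60): 000001010
Gen 13 (rule 89): 111100001

Answer: none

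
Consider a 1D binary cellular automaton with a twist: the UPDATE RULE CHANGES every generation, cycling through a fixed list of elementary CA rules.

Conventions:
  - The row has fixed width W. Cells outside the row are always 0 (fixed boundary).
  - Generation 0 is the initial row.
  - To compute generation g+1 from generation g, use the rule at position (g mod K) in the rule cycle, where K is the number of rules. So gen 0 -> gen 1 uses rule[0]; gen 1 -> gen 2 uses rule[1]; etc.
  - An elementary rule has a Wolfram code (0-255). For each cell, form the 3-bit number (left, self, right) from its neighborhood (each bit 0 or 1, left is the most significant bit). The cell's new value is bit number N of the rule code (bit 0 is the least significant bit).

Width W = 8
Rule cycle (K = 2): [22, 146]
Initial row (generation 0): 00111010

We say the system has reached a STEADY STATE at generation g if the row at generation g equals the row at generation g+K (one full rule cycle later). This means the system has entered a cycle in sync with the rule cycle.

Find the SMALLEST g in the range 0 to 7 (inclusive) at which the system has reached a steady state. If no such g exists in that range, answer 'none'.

Answer: none

Derivation:
Gen 0: 00111010
Gen 1 (rule 22): 01000011
Gen 2 (rule 146): 10100100
Gen 3 (rule 22): 10111110
Gen 4 (rule 146): 00011101
Gen 5 (rule 22): 00100001
Gen 6 (rule 146): 01010010
Gen 7 (rule 22): 11011111
Gen 8 (rule 146): 00001110
Gen 9 (rule 22): 00010001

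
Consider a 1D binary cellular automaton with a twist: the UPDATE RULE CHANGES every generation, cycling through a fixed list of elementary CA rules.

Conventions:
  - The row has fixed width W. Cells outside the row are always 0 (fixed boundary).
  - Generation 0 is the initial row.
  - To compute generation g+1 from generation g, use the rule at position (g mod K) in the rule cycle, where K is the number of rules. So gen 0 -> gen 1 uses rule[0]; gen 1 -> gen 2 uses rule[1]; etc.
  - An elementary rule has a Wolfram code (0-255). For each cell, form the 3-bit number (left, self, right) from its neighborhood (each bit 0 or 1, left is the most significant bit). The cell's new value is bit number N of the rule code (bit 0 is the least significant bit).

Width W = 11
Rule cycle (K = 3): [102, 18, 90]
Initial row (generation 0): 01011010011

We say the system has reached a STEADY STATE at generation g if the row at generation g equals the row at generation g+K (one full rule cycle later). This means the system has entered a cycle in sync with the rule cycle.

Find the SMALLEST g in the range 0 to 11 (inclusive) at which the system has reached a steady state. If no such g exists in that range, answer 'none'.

Gen 0: 01011010011
Gen 1 (rule 102): 11101110101
Gen 2 (rule 18): 00000000000
Gen 3 (rule 90): 00000000000
Gen 4 (rule 102): 00000000000
Gen 5 (rule 18): 00000000000
Gen 6 (rule 90): 00000000000
Gen 7 (rule 102): 00000000000
Gen 8 (rule 18): 00000000000
Gen 9 (rule 90): 00000000000
Gen 10 (rule 102): 00000000000
Gen 11 (rule 18): 00000000000
Gen 12 (rule 90): 00000000000
Gen 13 (rule 102): 00000000000
Gen 14 (rule 18): 00000000000

Answer: 2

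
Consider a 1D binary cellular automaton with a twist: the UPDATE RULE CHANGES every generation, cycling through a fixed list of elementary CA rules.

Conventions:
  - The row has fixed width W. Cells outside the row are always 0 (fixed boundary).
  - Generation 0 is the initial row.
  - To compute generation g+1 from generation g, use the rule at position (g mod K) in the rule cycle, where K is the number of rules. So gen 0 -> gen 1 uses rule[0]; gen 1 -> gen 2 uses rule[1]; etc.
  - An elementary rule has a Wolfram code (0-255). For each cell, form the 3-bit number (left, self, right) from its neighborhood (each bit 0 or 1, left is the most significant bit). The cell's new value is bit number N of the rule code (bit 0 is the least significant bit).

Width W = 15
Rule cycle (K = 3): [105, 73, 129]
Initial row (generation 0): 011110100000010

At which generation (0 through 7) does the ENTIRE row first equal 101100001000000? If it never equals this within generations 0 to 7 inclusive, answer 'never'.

Answer: never

Derivation:
Gen 0: 011110100000010
Gen 1 (rule 105): 010011001111000
Gen 2 (rule 73): 000011001001011
Gen 3 (rule 129): 111000000000000
Gen 4 (rule 105): 101011111111111
Gen 5 (rule 73): 000010000000001
Gen 6 (rule 129): 111000111111100
Gen 7 (rule 105): 101010100000101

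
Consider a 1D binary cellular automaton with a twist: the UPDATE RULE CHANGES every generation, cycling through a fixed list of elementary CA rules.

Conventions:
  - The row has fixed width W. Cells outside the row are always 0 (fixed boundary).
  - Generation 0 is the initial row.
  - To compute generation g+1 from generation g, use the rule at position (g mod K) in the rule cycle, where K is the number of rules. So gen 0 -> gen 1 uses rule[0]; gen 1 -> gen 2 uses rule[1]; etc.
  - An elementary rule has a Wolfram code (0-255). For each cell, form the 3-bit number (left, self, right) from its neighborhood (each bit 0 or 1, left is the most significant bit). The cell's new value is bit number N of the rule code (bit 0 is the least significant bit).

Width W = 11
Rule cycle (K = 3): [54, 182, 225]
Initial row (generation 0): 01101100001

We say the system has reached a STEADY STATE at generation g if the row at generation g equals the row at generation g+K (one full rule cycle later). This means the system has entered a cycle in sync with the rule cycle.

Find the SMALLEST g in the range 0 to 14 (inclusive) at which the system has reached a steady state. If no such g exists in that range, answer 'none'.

Gen 0: 01101100001
Gen 1 (rule 54): 10010010011
Gen 2 (rule 182): 11111111100
Gen 3 (rule 225): 01111111101
Gen 4 (rule 54): 10000000011
Gen 5 (rule 182): 11000000100
Gen 6 (rule 225): 01011110001
Gen 7 (rule 54): 11100001011
Gen 8 (rule 182): 01010011100
Gen 9 (rule 225): 00100001101
Gen 10 (rule 54): 01110010011
Gen 11 (rule 182): 10101111100
Gen 12 (rule 225): 01010111101
Gen 13 (rule 54): 11111000011
Gen 14 (rule 182): 01110100100
Gen 15 (rule 225): 00111000001
Gen 16 (rule 54): 01000100011
Gen 17 (rule 182): 11101110100

Answer: none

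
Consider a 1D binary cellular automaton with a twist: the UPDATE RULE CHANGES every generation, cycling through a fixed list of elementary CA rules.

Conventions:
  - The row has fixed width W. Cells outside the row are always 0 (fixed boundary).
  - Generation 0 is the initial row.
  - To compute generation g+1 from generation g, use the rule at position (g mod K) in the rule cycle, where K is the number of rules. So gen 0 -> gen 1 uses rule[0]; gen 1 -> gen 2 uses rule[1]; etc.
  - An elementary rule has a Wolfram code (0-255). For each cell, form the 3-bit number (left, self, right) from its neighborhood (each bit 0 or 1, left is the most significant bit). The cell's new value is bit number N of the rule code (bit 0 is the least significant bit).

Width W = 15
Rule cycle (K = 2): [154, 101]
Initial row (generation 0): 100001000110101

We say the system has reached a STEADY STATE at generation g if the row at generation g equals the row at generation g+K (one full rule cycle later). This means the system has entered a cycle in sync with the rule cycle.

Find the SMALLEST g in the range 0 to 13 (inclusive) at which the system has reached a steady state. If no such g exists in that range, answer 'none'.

Gen 0: 100001000110101
Gen 1 (rule 154): 010010101100000
Gen 2 (rule 101): 010011110101111
Gen 3 (rule 154): 101111100001110
Gen 4 (rule 101): 110000101100010
Gen 5 (rule 154): 101001001010101
Gen 6 (rule 101): 111001001111111
Gen 7 (rule 154): 110110111111110
Gen 8 (rule 101): 011011000000010
Gen 9 (rule 154): 110010100000101
Gen 10 (rule 101): 010011101110111
Gen 11 (rule 154): 101111001100110
Gen 12 (rule 101): 110001000100010
Gen 13 (rule 154): 101010101010101
Gen 14 (rule 101): 111111111111111
Gen 15 (rule 154): 111111111111110

Answer: none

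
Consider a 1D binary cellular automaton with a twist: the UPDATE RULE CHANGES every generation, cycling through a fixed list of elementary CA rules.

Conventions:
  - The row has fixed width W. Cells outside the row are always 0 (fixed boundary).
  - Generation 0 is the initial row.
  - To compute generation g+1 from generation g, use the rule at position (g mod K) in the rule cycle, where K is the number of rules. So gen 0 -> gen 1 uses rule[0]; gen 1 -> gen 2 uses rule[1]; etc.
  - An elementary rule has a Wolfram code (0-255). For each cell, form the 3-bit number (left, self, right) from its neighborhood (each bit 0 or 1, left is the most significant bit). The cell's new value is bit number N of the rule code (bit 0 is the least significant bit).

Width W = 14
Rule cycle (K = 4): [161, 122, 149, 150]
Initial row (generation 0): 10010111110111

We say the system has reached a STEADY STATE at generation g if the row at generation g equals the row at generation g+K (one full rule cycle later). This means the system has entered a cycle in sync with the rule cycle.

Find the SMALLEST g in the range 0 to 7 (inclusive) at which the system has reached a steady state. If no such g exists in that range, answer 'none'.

Answer: 7

Derivation:
Gen 0: 10010111110111
Gen 1 (rule 161): 00001011101010
Gen 2 (rule 122): 00010110110101
Gen 3 (rule 149): 11010000000101
Gen 4 (rule 150): 00011000001101
Gen 5 (rule 161): 11000011100010
Gen 6 (rule 122): 11100110110101
Gen 7 (rule 149): 01010000000101
Gen 8 (rule 150): 11011000001101
Gen 9 (rule 161): 00100011100010
Gen 10 (rule 122): 01010110110101
Gen 11 (rule 149): 01010000000101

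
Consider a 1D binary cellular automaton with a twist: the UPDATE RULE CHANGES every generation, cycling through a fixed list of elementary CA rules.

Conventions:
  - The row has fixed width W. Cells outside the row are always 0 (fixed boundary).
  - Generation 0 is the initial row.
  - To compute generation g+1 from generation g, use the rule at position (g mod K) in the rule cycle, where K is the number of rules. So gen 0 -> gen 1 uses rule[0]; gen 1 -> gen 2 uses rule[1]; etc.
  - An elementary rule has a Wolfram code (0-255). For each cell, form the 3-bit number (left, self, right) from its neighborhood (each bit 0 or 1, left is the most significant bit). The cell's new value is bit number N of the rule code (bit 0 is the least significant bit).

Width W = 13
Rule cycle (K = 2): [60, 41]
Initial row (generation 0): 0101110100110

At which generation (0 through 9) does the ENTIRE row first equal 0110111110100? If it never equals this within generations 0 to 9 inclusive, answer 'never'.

Gen 0: 0101110100110
Gen 1 (rule 60): 0111001110101
Gen 2 (rule 41): 0100001001010
Gen 3 (rule 60): 0110001101111
Gen 4 (rule 41): 0100101011000
Gen 5 (rule 60): 0110111110100
Gen 6 (rule 41): 0101100001001
Gen 7 (rule 60): 0111010001101
Gen 8 (rule 41): 0100100101010
Gen 9 (rule 60): 0110110111111

Answer: 5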